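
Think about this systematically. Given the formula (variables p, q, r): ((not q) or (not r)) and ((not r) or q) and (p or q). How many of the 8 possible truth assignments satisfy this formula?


Evaluate all 8 assignments for p, q, r:
p=0, q=0, r=0: 0
p=0, q=0, r=1: 0
p=0, q=1, r=0: 1
p=0, q=1, r=1: 0
p=1, q=0, r=0: 1
p=1, q=0, r=1: 0
p=1, q=1, r=0: 1
p=1, q=1, r=1: 0
Satisfying count = 3

3


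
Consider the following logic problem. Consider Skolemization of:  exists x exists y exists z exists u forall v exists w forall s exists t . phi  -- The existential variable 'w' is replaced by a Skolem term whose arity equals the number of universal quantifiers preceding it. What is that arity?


Quantifier prefix: exists x exists y exists z exists u forall v exists w forall s exists t
'w' is existentially quantified at position 6.
Universal variables preceding it: v
Skolem function arity = 1

1


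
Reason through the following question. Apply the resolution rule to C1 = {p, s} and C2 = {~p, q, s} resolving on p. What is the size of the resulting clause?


Remove p from C1 and ~p from C2.
C1 remainder: {s}
C2 remainder: {q, s}
Union (resolvent): {q, s}
Resolvent has 2 literal(s).

2


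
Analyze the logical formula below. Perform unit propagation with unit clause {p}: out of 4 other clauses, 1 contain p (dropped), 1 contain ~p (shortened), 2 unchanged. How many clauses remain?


Satisfied (removed): 1
Shortened (remain): 1
Unchanged (remain): 2
Remaining = 1 + 2 = 3

3


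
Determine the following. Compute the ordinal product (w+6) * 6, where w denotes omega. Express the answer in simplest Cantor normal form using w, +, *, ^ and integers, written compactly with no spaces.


Compute (w+6) * 6.
Ordinal * is associative and left-distributive over +, but NOT commutative; for finite n>1, n*w = w but w*n stays w*n.
(w+6) * 6 = (w+6) repeated 6 times. Each intermediate +6 is absorbed by the following w; only the last survives: w*6+6.
Result = w*6+6

w*6+6


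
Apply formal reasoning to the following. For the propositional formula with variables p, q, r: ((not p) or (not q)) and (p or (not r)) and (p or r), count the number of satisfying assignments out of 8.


Evaluate all 8 assignments for p, q, r:
p=0, q=0, r=0: 0
p=0, q=0, r=1: 0
p=0, q=1, r=0: 0
p=0, q=1, r=1: 0
p=1, q=0, r=0: 1
p=1, q=0, r=1: 1
p=1, q=1, r=0: 0
p=1, q=1, r=1: 0
Satisfying count = 2

2


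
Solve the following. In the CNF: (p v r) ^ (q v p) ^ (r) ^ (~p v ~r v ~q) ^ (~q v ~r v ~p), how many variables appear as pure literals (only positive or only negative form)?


Check each variable for pure literal status:
p: mixed (not pure)
q: mixed (not pure)
r: mixed (not pure)
Pure literal count = 0

0


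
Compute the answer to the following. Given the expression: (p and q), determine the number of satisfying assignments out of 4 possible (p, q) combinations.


Check all 4 assignments:
p=0, q=0: 0
p=0, q=1: 0
p=1, q=0: 0
p=1, q=1: 1
Count of True = 1

1


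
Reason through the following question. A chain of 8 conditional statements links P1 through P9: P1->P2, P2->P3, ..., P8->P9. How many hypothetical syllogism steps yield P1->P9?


With 8 implications in a chain connecting 9 propositions:
P1->P2, P2->P3, ..., P8->P9
Steps needed = (number of implications) - 1 = 8 - 1 = 7

7


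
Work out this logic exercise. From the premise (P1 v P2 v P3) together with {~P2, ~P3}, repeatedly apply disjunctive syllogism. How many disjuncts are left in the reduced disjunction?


Original disjuncts (3): P1, P2, P3
Negated (eliminate): ~P2, ~P3
Remaining disjuncts: P1
Count = 3 - 2 = 1

1


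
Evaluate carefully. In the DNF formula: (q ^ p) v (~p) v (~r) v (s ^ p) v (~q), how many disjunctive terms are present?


A DNF formula is a disjunction of terms (conjunctions).
Terms are separated by v.
Counting the disjuncts: 5 terms.

5


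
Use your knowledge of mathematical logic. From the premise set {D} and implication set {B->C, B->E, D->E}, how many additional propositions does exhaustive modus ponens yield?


Initial facts: {D}
Apply modus ponens to closure:
  D and D->E  =>  E
Final known: {D, E}
New propositions: {E}
Count = 1

1


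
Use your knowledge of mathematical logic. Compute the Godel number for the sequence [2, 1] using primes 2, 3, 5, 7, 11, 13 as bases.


Encode each element as an exponent of the corresponding prime:
  2^2 = 4
  3^1 = 3
Product = 4 * 3 = 12

12


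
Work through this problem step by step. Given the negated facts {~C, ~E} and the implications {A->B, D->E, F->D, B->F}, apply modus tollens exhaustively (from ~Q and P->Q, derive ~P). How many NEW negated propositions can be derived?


Initial negated facts: {~C, ~E}
Apply modus tollens to closure:
  ~E and D->E  =>  ~D
  ~D and F->D  =>  ~F
  ~F and B->F  =>  ~B
  ~B and A->B  =>  ~A
Final negated: {~A, ~B, ~C, ~D, ~E, ~F}
New negations: {~A, ~B, ~D, ~F}
Count = 4

4


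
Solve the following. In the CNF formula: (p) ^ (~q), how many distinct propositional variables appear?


Identify each variable that appears in the formula.
Variables found: p, q
Count = 2

2


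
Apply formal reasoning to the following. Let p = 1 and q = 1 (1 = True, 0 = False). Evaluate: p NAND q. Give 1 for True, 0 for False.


p = 1, q = 1
Operation: p NAND q
Evaluate: 1 NAND 1 = 0

0


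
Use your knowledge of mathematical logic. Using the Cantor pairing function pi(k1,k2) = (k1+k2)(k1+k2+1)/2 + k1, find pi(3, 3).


k1 + k2 = 6
(k1+k2)(k1+k2+1)/2 = 6 * 7 / 2 = 21
pi = 21 + 3 = 24

24


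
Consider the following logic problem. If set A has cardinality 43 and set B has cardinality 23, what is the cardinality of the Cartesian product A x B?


The Cartesian product A x B contains all ordered pairs (a, b).
|A x B| = |A| * |B| = 43 * 23 = 989

989


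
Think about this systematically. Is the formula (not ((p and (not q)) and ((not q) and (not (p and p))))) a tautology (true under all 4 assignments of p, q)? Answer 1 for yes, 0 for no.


Check all 4 assignments:
p=0, q=0: 1
p=0, q=1: 1
p=1, q=0: 1
p=1, q=1: 1
Satisfying count = 4/4.
Tautology iff count = 4: yes.

1


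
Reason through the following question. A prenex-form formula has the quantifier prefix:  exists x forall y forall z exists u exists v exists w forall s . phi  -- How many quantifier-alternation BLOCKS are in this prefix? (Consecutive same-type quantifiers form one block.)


Quantifier-type sequence: E A A E E E A  (A=forall, E=exists)
Group into maximal same-type runs:
  Ex1 | Ax2 | Ex3 | Ax1
Number of blocks = 4

4


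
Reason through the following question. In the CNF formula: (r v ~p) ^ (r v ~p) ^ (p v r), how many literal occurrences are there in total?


Counting literals in each clause:
Clause 1: 2 literal(s)
Clause 2: 2 literal(s)
Clause 3: 2 literal(s)
Total = 6

6


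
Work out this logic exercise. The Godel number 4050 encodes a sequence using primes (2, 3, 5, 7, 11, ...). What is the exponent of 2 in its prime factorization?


Factorize 4050 by dividing by 2 repeatedly.
Division steps: 2 divides 4050 exactly 1 time(s).
Exponent of 2 = 1

1


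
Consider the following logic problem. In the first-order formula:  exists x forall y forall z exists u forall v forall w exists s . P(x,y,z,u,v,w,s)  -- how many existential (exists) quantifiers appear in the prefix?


Quantifier prefix: exists x forall y forall z exists u forall v forall w exists s
Mark each quantifier type:
  E U U E U U E
Universal count = 4, Existential count = 3
Asked for existential (exists) quantifiers: 3

3


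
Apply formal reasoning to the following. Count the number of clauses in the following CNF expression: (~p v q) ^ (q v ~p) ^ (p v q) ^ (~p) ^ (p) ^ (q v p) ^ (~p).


A CNF formula is a conjunction of clauses.
Clauses are separated by ^.
Counting the conjuncts: 7 clauses.

7


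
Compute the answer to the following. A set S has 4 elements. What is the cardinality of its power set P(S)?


The power set of a set with n elements has 2^n elements.
|P(S)| = 2^4 = 16

16


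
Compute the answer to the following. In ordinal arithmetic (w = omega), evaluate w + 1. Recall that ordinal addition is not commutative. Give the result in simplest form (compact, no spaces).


Compute w + 1.
Ordinal + is associative but NOT commutative; for finite n>0, n + w = w but w + n stays w+n.
w + 1 is already in normal form (a successor ordinal beyond w).
Result = w+1

w+1


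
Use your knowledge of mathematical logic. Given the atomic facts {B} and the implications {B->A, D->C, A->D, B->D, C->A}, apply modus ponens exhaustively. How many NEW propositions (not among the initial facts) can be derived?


Initial facts: {B}
Apply modus ponens to closure:
  B and B->A  =>  A
  A and A->D  =>  D
  D and D->C  =>  C
Final known: {A, B, C, D}
New propositions: {A, C, D}
Count = 3

3


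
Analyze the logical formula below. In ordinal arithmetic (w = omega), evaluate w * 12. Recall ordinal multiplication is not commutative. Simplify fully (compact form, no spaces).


Compute w * 12.
Ordinal * is associative and left-distributive over +, but NOT commutative; for finite n>1, n*w = w but w*n stays w*n.
w * 12 means 12 copies of w concatenated: w*12.
Result = w*12

w*12


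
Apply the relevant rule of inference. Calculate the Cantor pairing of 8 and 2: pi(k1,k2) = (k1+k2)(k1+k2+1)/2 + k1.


k1 + k2 = 10
(k1+k2)(k1+k2+1)/2 = 10 * 11 / 2 = 55
pi = 55 + 8 = 63

63


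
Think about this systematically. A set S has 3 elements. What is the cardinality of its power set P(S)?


The power set of a set with n elements has 2^n elements.
|P(S)| = 2^3 = 8

8


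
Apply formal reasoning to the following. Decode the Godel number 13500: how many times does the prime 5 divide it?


Factorize 13500 by dividing by 5 repeatedly.
Division steps: 5 divides 13500 exactly 3 time(s).
Exponent of 5 = 3

3


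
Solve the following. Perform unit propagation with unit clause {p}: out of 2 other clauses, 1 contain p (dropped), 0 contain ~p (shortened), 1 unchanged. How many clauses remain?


Satisfied (removed): 1
Shortened (remain): 0
Unchanged (remain): 1
Remaining = 0 + 1 = 1

1


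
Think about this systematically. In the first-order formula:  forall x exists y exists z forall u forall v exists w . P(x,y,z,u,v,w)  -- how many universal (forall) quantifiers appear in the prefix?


Quantifier prefix: forall x exists y exists z forall u forall v exists w
Mark each quantifier type:
  U E E U U E
Universal count = 3, Existential count = 3
Asked for universal (forall) quantifiers: 3

3


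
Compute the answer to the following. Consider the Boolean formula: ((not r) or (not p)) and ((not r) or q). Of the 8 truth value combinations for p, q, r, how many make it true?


Evaluate all 8 assignments for p, q, r:
p=0, q=0, r=0: 1
p=0, q=0, r=1: 0
p=0, q=1, r=0: 1
p=0, q=1, r=1: 1
p=1, q=0, r=0: 1
p=1, q=0, r=1: 0
p=1, q=1, r=0: 1
p=1, q=1, r=1: 0
Satisfying count = 5

5


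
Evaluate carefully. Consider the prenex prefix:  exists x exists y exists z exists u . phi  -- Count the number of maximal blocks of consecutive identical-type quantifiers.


Quantifier-type sequence: E E E E  (A=forall, E=exists)
Group into maximal same-type runs:
  Ex4
Number of blocks = 1

1


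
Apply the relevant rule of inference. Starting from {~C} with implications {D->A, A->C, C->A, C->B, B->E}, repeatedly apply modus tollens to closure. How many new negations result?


Initial negated facts: {~C}
Apply modus tollens to closure:
  ~C and A->C  =>  ~A
  ~A and D->A  =>  ~D
Final negated: {~A, ~C, ~D}
New negations: {~A, ~D}
Count = 2

2


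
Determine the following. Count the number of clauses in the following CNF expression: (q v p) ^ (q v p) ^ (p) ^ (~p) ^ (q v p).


A CNF formula is a conjunction of clauses.
Clauses are separated by ^.
Counting the conjuncts: 5 clauses.

5


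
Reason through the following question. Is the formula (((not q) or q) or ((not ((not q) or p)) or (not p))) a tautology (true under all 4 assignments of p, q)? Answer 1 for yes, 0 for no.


Check all 4 assignments:
p=0, q=0: 1
p=0, q=1: 1
p=1, q=0: 1
p=1, q=1: 1
Satisfying count = 4/4.
Tautology iff count = 4: yes.

1


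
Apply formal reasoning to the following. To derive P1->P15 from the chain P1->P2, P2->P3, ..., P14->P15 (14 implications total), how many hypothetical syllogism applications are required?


With 14 implications in a chain connecting 15 propositions:
P1->P2, P2->P3, ..., P14->P15
Steps needed = (number of implications) - 1 = 14 - 1 = 13

13


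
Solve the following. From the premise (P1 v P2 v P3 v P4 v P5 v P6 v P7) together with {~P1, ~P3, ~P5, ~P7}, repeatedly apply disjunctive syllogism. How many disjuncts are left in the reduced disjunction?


Original disjuncts (7): P1, P2, P3, P4, P5, P6, P7
Negated (eliminate): ~P1, ~P3, ~P5, ~P7
Remaining disjuncts: P2, P4, P6
Count = 7 - 4 = 3

3


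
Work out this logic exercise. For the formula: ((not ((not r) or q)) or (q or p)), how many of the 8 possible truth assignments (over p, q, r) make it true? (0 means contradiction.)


Check all 8 assignments:
p=0, q=0, r=0: 0
p=0, q=0, r=1: 1
p=0, q=1, r=0: 1
p=0, q=1, r=1: 1
p=1, q=0, r=0: 1
p=1, q=0, r=1: 1
p=1, q=1, r=0: 1
p=1, q=1, r=1: 1
Count of True = 7

7


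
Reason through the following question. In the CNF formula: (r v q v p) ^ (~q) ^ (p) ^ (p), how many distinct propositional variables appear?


Identify each variable that appears in the formula.
Variables found: p, q, r
Count = 3

3


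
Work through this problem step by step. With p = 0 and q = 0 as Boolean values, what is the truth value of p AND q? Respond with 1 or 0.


p = 0, q = 0
Operation: p AND q
Evaluate: 0 AND 0 = 0

0


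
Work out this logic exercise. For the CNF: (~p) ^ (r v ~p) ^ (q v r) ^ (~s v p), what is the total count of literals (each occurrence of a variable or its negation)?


Counting literals in each clause:
Clause 1: 1 literal(s)
Clause 2: 2 literal(s)
Clause 3: 2 literal(s)
Clause 4: 2 literal(s)
Total = 7

7


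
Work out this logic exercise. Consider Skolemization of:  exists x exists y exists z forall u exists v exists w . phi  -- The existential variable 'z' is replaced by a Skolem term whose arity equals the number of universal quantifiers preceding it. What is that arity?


Quantifier prefix: exists x exists y exists z forall u exists v exists w
'z' is existentially quantified at position 3.
No universal quantifiers precede it.
Skolem function arity = 0 (a Skolem constant)

0


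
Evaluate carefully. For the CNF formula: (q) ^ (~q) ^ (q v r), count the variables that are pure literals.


Check each variable for pure literal status:
p: absent (not pure)
q: mixed (not pure)
r: pure positive
Pure literal count = 1

1


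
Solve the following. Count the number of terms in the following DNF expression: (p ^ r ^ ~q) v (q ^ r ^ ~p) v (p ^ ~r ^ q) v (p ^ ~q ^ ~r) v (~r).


A DNF formula is a disjunction of terms (conjunctions).
Terms are separated by v.
Counting the disjuncts: 5 terms.

5


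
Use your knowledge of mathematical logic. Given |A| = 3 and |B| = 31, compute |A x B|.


The Cartesian product A x B contains all ordered pairs (a, b).
|A x B| = |A| * |B| = 3 * 31 = 93

93


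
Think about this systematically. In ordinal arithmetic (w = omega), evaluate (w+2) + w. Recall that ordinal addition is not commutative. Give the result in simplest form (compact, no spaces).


Compute (w+2) + w.
Ordinal + is associative but NOT commutative; for finite n>0, n + w = w but w + n stays w+n.
(w+2) + w = w + (2+w) = w + w = w*2 (the finite tail 2 is absorbed by the right w).
Result = w*2

w*2


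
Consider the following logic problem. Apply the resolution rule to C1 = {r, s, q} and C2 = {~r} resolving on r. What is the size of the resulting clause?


Remove r from C1 and ~r from C2.
C1 remainder: {s, q}
C2 remainder: {}
Union (resolvent): {q, s}
Resolvent has 2 literal(s).

2


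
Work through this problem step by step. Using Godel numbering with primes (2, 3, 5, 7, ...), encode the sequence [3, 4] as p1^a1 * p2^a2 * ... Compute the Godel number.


Encode each element as an exponent of the corresponding prime:
  2^3 = 8
  3^4 = 81
Product = 8 * 81 = 648

648


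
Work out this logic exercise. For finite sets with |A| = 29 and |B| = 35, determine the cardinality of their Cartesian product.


The Cartesian product A x B contains all ordered pairs (a, b).
|A x B| = |A| * |B| = 29 * 35 = 1015

1015


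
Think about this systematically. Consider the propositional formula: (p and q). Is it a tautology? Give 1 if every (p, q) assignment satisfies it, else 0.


Check all 4 assignments:
p=0, q=0: 0
p=0, q=1: 0
p=1, q=0: 0
p=1, q=1: 1
Satisfying count = 1/4.
Tautology iff count = 4: no.

0


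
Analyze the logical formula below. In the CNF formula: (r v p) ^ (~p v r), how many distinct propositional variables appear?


Identify each variable that appears in the formula.
Variables found: p, r
Count = 2

2


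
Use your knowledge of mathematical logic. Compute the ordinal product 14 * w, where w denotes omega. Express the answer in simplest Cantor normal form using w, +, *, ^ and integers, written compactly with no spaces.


Compute 14 * w.
Ordinal * is associative and left-distributive over +, but NOT commutative; for finite n>1, n*w = w but w*n stays w*n.
For finite n>0, n * w = sup{n*k : k<w} = w. So 14 * w = w.
Result = w

w


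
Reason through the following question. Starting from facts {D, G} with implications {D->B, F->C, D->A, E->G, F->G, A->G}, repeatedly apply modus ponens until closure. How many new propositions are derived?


Initial facts: {D, G}
Apply modus ponens to closure:
  D and D->B  =>  B
  D and D->A  =>  A
Final known: {A, B, D, G}
New propositions: {A, B}
Count = 2

2


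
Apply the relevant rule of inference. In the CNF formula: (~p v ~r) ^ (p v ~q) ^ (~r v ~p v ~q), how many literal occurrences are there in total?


Counting literals in each clause:
Clause 1: 2 literal(s)
Clause 2: 2 literal(s)
Clause 3: 3 literal(s)
Total = 7

7


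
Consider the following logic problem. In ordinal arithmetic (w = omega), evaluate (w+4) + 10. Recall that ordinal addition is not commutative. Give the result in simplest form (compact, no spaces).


Compute (w+4) + 10.
Ordinal + is associative but NOT commutative; for finite n>0, n + w = w but w + n stays w+n.
By associativity: (w+4) + 10 = w + (4+10) = w+14.
Result = w+14

w+14


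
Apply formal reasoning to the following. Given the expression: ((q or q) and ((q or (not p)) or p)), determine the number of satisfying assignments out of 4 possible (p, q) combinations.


Check all 4 assignments:
p=0, q=0: 0
p=0, q=1: 1
p=1, q=0: 0
p=1, q=1: 1
Count of True = 2

2


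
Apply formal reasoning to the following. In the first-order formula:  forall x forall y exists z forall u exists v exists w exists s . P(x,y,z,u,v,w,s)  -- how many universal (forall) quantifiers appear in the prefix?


Quantifier prefix: forall x forall y exists z forall u exists v exists w exists s
Mark each quantifier type:
  U U E U E E E
Universal count = 3, Existential count = 4
Asked for universal (forall) quantifiers: 3

3


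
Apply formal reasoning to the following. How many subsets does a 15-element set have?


The power set of a set with n elements has 2^n elements.
|P(S)| = 2^15 = 32768

32768


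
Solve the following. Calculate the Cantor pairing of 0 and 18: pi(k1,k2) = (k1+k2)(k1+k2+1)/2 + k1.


k1 + k2 = 18
(k1+k2)(k1+k2+1)/2 = 18 * 19 / 2 = 171
pi = 171 + 0 = 171

171


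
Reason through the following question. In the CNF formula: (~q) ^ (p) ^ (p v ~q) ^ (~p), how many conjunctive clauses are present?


A CNF formula is a conjunction of clauses.
Clauses are separated by ^.
Counting the conjuncts: 4 clauses.

4


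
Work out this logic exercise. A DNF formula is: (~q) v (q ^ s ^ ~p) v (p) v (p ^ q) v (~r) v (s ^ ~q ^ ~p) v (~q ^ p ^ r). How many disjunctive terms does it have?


A DNF formula is a disjunction of terms (conjunctions).
Terms are separated by v.
Counting the disjuncts: 7 terms.

7


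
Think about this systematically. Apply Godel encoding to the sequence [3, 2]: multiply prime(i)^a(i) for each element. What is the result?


Encode each element as an exponent of the corresponding prime:
  2^3 = 8
  3^2 = 9
Product = 8 * 9 = 72

72


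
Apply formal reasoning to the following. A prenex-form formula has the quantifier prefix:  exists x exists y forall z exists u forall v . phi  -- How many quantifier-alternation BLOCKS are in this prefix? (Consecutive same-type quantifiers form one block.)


Quantifier-type sequence: E E A E A  (A=forall, E=exists)
Group into maximal same-type runs:
  Ex2 | Ax1 | Ex1 | Ax1
Number of blocks = 4

4


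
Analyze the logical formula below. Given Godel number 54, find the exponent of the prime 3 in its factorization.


Factorize 54 by dividing by 3 repeatedly.
Division steps: 3 divides 54 exactly 3 time(s).
Exponent of 3 = 3

3


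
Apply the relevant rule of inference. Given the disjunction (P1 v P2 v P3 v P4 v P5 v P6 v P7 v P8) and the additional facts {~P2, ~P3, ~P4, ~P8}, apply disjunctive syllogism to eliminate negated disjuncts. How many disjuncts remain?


Original disjuncts (8): P1, P2, P3, P4, P5, P6, P7, P8
Negated (eliminate): ~P2, ~P3, ~P4, ~P8
Remaining disjuncts: P1, P5, P6, P7
Count = 8 - 4 = 4

4


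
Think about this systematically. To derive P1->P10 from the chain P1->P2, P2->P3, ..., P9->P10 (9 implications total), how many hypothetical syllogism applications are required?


With 9 implications in a chain connecting 10 propositions:
P1->P2, P2->P3, ..., P9->P10
Steps needed = (number of implications) - 1 = 9 - 1 = 8

8


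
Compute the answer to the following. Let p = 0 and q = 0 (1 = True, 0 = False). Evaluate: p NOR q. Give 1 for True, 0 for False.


p = 0, q = 0
Operation: p NOR q
Evaluate: 0 NOR 0 = 1

1


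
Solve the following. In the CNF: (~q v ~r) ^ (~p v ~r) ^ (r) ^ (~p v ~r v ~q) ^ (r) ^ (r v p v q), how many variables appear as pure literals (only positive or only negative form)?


Check each variable for pure literal status:
p: mixed (not pure)
q: mixed (not pure)
r: mixed (not pure)
Pure literal count = 0

0


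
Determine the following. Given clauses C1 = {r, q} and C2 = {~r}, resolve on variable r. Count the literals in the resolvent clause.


Remove r from C1 and ~r from C2.
C1 remainder: {q}
C2 remainder: {}
Union (resolvent): {q}
Resolvent has 1 literal(s).

1


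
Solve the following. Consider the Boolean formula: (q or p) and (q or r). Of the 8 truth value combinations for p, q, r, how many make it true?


Evaluate all 8 assignments for p, q, r:
p=0, q=0, r=0: 0
p=0, q=0, r=1: 0
p=0, q=1, r=0: 1
p=0, q=1, r=1: 1
p=1, q=0, r=0: 0
p=1, q=0, r=1: 1
p=1, q=1, r=0: 1
p=1, q=1, r=1: 1
Satisfying count = 5

5


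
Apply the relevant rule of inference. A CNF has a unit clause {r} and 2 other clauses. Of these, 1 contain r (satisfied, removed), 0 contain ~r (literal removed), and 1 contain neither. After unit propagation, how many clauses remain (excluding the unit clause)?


Satisfied (removed): 1
Shortened (remain): 0
Unchanged (remain): 1
Remaining = 0 + 1 = 1

1


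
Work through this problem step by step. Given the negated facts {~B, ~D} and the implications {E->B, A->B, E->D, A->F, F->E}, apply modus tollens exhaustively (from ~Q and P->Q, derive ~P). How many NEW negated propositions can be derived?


Initial negated facts: {~B, ~D}
Apply modus tollens to closure:
  ~B and E->B  =>  ~E
  ~B and A->B  =>  ~A
  ~E and F->E  =>  ~F
Final negated: {~A, ~B, ~D, ~E, ~F}
New negations: {~A, ~E, ~F}
Count = 3

3


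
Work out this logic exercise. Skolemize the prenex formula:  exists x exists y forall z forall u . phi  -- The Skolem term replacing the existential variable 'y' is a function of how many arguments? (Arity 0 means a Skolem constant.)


Quantifier prefix: exists x exists y forall z forall u
'y' is existentially quantified at position 2.
No universal quantifiers precede it.
Skolem function arity = 0 (a Skolem constant)

0


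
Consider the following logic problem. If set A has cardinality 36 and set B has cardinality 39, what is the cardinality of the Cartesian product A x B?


The Cartesian product A x B contains all ordered pairs (a, b).
|A x B| = |A| * |B| = 36 * 39 = 1404

1404


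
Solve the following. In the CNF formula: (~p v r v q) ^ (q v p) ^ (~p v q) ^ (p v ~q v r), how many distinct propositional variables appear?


Identify each variable that appears in the formula.
Variables found: p, q, r
Count = 3

3


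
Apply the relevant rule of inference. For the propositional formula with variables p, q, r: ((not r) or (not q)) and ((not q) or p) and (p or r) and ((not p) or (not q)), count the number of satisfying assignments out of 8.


Evaluate all 8 assignments for p, q, r:
p=0, q=0, r=0: 0
p=0, q=0, r=1: 1
p=0, q=1, r=0: 0
p=0, q=1, r=1: 0
p=1, q=0, r=0: 1
p=1, q=0, r=1: 1
p=1, q=1, r=0: 0
p=1, q=1, r=1: 0
Satisfying count = 3

3


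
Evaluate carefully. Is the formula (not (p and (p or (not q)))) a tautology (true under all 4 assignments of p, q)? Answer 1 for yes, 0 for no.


Check all 4 assignments:
p=0, q=0: 1
p=0, q=1: 1
p=1, q=0: 0
p=1, q=1: 0
Satisfying count = 2/4.
Tautology iff count = 4: no.

0


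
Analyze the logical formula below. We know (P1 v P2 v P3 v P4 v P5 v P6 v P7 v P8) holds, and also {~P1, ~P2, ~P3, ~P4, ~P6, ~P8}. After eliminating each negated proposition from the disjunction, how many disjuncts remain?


Original disjuncts (8): P1, P2, P3, P4, P5, P6, P7, P8
Negated (eliminate): ~P1, ~P2, ~P3, ~P4, ~P6, ~P8
Remaining disjuncts: P5, P7
Count = 8 - 6 = 2

2


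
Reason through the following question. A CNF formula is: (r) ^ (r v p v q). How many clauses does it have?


A CNF formula is a conjunction of clauses.
Clauses are separated by ^.
Counting the conjuncts: 2 clauses.

2


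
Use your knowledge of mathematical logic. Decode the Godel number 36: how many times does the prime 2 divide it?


Factorize 36 by dividing by 2 repeatedly.
Division steps: 2 divides 36 exactly 2 time(s).
Exponent of 2 = 2

2


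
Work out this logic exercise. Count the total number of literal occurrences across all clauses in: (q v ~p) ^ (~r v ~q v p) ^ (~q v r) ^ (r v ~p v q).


Counting literals in each clause:
Clause 1: 2 literal(s)
Clause 2: 3 literal(s)
Clause 3: 2 literal(s)
Clause 4: 3 literal(s)
Total = 10

10


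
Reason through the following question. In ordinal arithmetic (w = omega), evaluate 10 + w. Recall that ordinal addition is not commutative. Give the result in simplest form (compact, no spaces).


Compute 10 + w.
Ordinal + is associative but NOT commutative; for finite n>0, n + w = w but w + n stays w+n.
Any finite left addend is absorbed by w on the right: 10 + w = w.
Result = w

w


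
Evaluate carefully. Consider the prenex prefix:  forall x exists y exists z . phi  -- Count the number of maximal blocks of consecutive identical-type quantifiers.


Quantifier-type sequence: A E E  (A=forall, E=exists)
Group into maximal same-type runs:
  Ax1 | Ex2
Number of blocks = 2

2


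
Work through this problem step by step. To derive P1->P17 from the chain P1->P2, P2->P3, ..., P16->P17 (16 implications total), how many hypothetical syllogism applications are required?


With 16 implications in a chain connecting 17 propositions:
P1->P2, P2->P3, ..., P16->P17
Steps needed = (number of implications) - 1 = 16 - 1 = 15

15


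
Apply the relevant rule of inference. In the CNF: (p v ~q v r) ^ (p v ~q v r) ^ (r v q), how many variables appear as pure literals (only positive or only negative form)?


Check each variable for pure literal status:
p: pure positive
q: mixed (not pure)
r: pure positive
Pure literal count = 2

2


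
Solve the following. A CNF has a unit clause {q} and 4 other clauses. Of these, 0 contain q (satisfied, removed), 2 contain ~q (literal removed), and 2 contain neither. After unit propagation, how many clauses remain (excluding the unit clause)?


Satisfied (removed): 0
Shortened (remain): 2
Unchanged (remain): 2
Remaining = 2 + 2 = 4

4


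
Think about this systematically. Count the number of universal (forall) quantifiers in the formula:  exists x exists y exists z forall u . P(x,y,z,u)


Quantifier prefix: exists x exists y exists z forall u
Mark each quantifier type:
  E E E U
Universal count = 1, Existential count = 3
Asked for universal (forall) quantifiers: 1

1


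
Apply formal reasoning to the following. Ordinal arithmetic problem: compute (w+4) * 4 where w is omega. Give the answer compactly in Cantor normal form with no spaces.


Compute (w+4) * 4.
Ordinal * is associative and left-distributive over +, but NOT commutative; for finite n>1, n*w = w but w*n stays w*n.
(w+4) * 4 = (w+4) repeated 4 times. Each intermediate +4 is absorbed by the following w; only the last survives: w*4+4.
Result = w*4+4

w*4+4


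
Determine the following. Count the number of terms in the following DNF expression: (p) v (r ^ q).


A DNF formula is a disjunction of terms (conjunctions).
Terms are separated by v.
Counting the disjuncts: 2 terms.

2


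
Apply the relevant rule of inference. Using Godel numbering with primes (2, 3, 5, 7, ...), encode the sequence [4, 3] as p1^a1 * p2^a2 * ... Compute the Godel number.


Encode each element as an exponent of the corresponding prime:
  2^4 = 16
  3^3 = 27
Product = 16 * 27 = 432

432


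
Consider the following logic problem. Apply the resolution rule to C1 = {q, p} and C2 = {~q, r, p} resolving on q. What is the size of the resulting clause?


Remove q from C1 and ~q from C2.
C1 remainder: {p}
C2 remainder: {r, p}
Union (resolvent): {p, r}
Resolvent has 2 literal(s).

2


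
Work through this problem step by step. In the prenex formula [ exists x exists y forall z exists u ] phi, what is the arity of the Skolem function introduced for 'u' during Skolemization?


Quantifier prefix: exists x exists y forall z exists u
'u' is existentially quantified at position 4.
Universal variables preceding it: z
Skolem function arity = 1

1


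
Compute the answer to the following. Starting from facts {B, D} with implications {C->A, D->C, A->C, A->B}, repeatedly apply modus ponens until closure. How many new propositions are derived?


Initial facts: {B, D}
Apply modus ponens to closure:
  D and D->C  =>  C
  C and C->A  =>  A
Final known: {A, B, C, D}
New propositions: {A, C}
Count = 2

2


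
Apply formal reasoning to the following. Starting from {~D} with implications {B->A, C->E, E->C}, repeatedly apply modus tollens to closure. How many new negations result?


Initial negated facts: {~D}
Apply modus tollens to closure:
  (no implication fires)
Final negated: {~D}
New negations: {(none)}
Count = 0

0


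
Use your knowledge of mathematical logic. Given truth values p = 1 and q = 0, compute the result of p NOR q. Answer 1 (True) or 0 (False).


p = 1, q = 0
Operation: p NOR q
Evaluate: 1 NOR 0 = 0

0


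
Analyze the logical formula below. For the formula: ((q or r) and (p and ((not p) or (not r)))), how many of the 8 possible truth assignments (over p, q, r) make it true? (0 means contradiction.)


Check all 8 assignments:
p=0, q=0, r=0: 0
p=0, q=0, r=1: 0
p=0, q=1, r=0: 0
p=0, q=1, r=1: 0
p=1, q=0, r=0: 0
p=1, q=0, r=1: 0
p=1, q=1, r=0: 1
p=1, q=1, r=1: 0
Count of True = 1

1


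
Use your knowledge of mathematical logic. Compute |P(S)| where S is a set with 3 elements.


The power set of a set with n elements has 2^n elements.
|P(S)| = 2^3 = 8

8


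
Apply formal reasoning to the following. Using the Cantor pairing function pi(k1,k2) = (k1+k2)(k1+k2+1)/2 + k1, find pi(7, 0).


k1 + k2 = 7
(k1+k2)(k1+k2+1)/2 = 7 * 8 / 2 = 28
pi = 28 + 7 = 35

35


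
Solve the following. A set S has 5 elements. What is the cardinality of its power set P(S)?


The power set of a set with n elements has 2^n elements.
|P(S)| = 2^5 = 32

32


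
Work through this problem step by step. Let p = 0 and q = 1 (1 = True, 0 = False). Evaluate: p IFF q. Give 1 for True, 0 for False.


p = 0, q = 1
Operation: p IFF q
Evaluate: 0 IFF 1 = 0

0


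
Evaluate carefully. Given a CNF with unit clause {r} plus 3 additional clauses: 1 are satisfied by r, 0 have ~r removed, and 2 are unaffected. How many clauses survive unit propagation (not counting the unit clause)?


Satisfied (removed): 1
Shortened (remain): 0
Unchanged (remain): 2
Remaining = 0 + 2 = 2

2


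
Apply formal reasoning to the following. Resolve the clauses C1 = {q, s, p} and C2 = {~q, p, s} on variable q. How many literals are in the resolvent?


Remove q from C1 and ~q from C2.
C1 remainder: {s, p}
C2 remainder: {p, s}
Union (resolvent): {p, s}
Resolvent has 2 literal(s).

2


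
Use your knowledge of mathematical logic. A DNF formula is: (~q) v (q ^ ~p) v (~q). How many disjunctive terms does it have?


A DNF formula is a disjunction of terms (conjunctions).
Terms are separated by v.
Counting the disjuncts: 3 terms.

3


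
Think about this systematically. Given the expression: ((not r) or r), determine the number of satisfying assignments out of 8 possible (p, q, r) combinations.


Check all 8 assignments:
p=0, q=0, r=0: 1
p=0, q=0, r=1: 1
p=0, q=1, r=0: 1
p=0, q=1, r=1: 1
p=1, q=0, r=0: 1
p=1, q=0, r=1: 1
p=1, q=1, r=0: 1
p=1, q=1, r=1: 1
Count of True = 8

8


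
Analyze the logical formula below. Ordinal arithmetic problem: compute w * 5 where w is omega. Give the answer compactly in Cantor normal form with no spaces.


Compute w * 5.
Ordinal * is associative and left-distributive over +, but NOT commutative; for finite n>1, n*w = w but w*n stays w*n.
w * 5 means 5 copies of w concatenated: w*5.
Result = w*5

w*5


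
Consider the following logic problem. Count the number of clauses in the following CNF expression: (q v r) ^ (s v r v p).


A CNF formula is a conjunction of clauses.
Clauses are separated by ^.
Counting the conjuncts: 2 clauses.

2


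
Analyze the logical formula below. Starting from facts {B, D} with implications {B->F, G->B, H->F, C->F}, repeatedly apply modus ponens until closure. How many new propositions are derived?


Initial facts: {B, D}
Apply modus ponens to closure:
  B and B->F  =>  F
Final known: {B, D, F}
New propositions: {F}
Count = 1

1


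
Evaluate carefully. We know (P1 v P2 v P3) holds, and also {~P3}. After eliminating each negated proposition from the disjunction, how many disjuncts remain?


Original disjuncts (3): P1, P2, P3
Negated (eliminate): ~P3
Remaining disjuncts: P1, P2
Count = 3 - 1 = 2

2


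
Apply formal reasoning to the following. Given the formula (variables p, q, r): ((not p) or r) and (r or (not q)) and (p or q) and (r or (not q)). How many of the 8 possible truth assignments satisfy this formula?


Evaluate all 8 assignments for p, q, r:
p=0, q=0, r=0: 0
p=0, q=0, r=1: 0
p=0, q=1, r=0: 0
p=0, q=1, r=1: 1
p=1, q=0, r=0: 0
p=1, q=0, r=1: 1
p=1, q=1, r=0: 0
p=1, q=1, r=1: 1
Satisfying count = 3

3


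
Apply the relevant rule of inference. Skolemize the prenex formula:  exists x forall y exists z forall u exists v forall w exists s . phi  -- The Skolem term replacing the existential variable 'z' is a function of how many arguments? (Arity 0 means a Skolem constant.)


Quantifier prefix: exists x forall y exists z forall u exists v forall w exists s
'z' is existentially quantified at position 3.
Universal variables preceding it: y
Skolem function arity = 1

1


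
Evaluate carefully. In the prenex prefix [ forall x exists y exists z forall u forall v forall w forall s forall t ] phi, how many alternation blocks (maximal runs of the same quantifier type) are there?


Quantifier-type sequence: A E E A A A A A  (A=forall, E=exists)
Group into maximal same-type runs:
  Ax1 | Ex2 | Ax5
Number of blocks = 3

3


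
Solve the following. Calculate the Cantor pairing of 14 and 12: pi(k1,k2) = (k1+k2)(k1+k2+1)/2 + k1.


k1 + k2 = 26
(k1+k2)(k1+k2+1)/2 = 26 * 27 / 2 = 351
pi = 351 + 14 = 365

365


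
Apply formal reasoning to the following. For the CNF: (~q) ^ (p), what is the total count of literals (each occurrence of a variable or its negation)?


Counting literals in each clause:
Clause 1: 1 literal(s)
Clause 2: 1 literal(s)
Total = 2

2


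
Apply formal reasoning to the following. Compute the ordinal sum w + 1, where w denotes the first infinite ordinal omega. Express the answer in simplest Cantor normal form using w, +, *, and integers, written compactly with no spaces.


Compute w + 1.
Ordinal + is associative but NOT commutative; for finite n>0, n + w = w but w + n stays w+n.
w + 1 is already in normal form (a successor ordinal beyond w).
Result = w+1

w+1


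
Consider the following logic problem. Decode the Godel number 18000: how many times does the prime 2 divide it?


Factorize 18000 by dividing by 2 repeatedly.
Division steps: 2 divides 18000 exactly 4 time(s).
Exponent of 2 = 4

4


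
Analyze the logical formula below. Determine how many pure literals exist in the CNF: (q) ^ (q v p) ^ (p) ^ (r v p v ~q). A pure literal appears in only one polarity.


Check each variable for pure literal status:
p: pure positive
q: mixed (not pure)
r: pure positive
Pure literal count = 2

2


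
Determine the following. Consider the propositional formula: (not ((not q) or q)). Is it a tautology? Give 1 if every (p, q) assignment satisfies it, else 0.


Check all 4 assignments:
p=0, q=0: 0
p=0, q=1: 0
p=1, q=0: 0
p=1, q=1: 0
Satisfying count = 0/4.
Tautology iff count = 4: no.

0


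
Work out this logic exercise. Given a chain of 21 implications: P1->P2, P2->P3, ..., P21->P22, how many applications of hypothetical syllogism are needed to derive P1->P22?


With 21 implications in a chain connecting 22 propositions:
P1->P2, P2->P3, ..., P21->P22
Steps needed = (number of implications) - 1 = 21 - 1 = 20

20


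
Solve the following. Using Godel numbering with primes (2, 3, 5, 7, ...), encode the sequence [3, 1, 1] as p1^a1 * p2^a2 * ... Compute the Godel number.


Encode each element as an exponent of the corresponding prime:
  2^3 = 8
  3^1 = 3
  5^1 = 5
Product = 8 * 3 * 5 = 120

120


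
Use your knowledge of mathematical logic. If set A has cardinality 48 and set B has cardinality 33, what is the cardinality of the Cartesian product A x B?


The Cartesian product A x B contains all ordered pairs (a, b).
|A x B| = |A| * |B| = 48 * 33 = 1584

1584


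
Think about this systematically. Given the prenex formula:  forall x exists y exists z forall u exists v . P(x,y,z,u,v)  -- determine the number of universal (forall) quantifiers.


Quantifier prefix: forall x exists y exists z forall u exists v
Mark each quantifier type:
  U E E U E
Universal count = 2, Existential count = 3
Asked for universal (forall) quantifiers: 2

2


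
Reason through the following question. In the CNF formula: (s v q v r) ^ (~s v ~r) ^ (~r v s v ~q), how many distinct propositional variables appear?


Identify each variable that appears in the formula.
Variables found: q, r, s
Count = 3

3


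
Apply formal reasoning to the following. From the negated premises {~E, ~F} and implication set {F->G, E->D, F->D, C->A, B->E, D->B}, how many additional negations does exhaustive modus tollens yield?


Initial negated facts: {~E, ~F}
Apply modus tollens to closure:
  ~E and B->E  =>  ~B
  ~B and D->B  =>  ~D
Final negated: {~B, ~D, ~E, ~F}
New negations: {~B, ~D}
Count = 2

2


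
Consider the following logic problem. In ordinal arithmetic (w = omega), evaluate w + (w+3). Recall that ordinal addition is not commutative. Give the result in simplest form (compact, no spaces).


Compute w + (w+3).
Ordinal + is associative but NOT commutative; for finite n>0, n + w = w but w + n stays w+n.
w + (w+3) = (w+w) + 3 = w*2+3.
Result = w*2+3

w*2+3
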